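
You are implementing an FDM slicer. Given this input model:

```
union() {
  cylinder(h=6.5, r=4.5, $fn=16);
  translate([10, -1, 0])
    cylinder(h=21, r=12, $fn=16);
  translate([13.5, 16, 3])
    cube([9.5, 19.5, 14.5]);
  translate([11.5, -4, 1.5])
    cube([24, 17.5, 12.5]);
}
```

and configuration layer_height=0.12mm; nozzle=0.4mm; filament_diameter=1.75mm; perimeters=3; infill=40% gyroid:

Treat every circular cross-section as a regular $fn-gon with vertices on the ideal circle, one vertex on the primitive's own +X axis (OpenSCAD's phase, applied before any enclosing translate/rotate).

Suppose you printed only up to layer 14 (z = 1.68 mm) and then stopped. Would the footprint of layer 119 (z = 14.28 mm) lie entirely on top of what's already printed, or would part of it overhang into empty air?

Compare the two slices. At z = 1.68: the r=4.5 cylinder gives a regular 16-gon of circumradius 4.5 (constant along its height) (area = (16/2)·4.500²·sin(360°/16) = 61.99 mm²); the r=12 cylinder at (10, -1) contributes a regular 16-gon of circumradius 12 (area = (16/2)·12.000²·sin(360°/16) = 440.85 mm²); the cube at (13.5, 16) does not reach this height (z outside [3, 17.5]); the cube at (11.5, -4) is present — its section is the full 24×17.5 rectangle (area 420.00 mm²); Taking the union: the regions partially overlap — summed areas 922.85 mm² minus the doubly-counted overlap 167.42 mm² gives 755.43 mm² — area = 755.43 mm². At z = 14.28: the cylinder does not reach this height (z outside [0, 6.5]); the r=12 cylinder at (10, -1) gives a regular 16-gon of circumradius 12 (constant along its height) (area = (16/2)·12.000²·sin(360°/16) = 440.85 mm²); the cube at (13.5, 16) is present — its section is the full 9.5×19.5 rectangle (area 185.25 mm²); the cube at (11.5, -4) does not reach this height (z outside [1.5, 14]); Taking the union: the 2 present regions are separate (no shared area or edge), so areas and boundary lengths simply add and each stays a separate island — area = 626.10 mm². Checking containment: at z = 14.28 the cross-section extends beyond the z = 1.68 cross-section by about 185.25 mm².

part overhangs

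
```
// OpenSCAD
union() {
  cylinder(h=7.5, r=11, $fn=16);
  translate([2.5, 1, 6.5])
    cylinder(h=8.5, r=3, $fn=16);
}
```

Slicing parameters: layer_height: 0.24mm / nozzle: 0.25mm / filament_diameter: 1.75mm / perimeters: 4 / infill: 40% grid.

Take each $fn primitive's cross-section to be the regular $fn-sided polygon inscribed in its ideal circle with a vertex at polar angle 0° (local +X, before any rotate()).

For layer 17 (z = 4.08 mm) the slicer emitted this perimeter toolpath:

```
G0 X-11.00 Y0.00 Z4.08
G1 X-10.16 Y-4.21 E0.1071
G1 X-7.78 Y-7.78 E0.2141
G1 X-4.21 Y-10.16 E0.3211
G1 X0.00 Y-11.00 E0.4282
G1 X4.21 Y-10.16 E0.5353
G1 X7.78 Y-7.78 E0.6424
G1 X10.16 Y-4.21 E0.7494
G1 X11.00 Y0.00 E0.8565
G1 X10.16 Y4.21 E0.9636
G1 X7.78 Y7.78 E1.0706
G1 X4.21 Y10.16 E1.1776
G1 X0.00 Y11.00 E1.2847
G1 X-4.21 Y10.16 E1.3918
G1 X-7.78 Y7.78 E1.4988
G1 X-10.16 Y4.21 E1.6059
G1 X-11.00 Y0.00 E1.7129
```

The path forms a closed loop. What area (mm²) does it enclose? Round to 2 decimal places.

370.40 mm²

Apply the shoelace formula to the sequence of (X, Y) vertices; enclosed area = 370.40 mm².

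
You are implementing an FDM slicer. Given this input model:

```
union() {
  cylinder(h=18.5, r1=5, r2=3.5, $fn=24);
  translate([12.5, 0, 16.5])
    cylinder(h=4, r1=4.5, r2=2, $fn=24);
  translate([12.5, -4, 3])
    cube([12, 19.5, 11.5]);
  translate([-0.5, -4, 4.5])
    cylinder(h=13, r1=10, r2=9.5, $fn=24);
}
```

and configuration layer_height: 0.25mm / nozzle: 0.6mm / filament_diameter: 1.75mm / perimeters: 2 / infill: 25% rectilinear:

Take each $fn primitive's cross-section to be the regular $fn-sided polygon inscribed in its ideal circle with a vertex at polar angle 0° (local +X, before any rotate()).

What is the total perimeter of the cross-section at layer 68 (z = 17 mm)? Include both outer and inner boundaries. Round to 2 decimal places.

84.12 mm

At z = 17 mm: the cone (r1=5→r2=3.5) has section circumradius 3.622 here — a regular 24-gon (perimeter = 2·24·3.622·sin(180°/24) = 22.69 mm); the cone at (12.5, 0) (r1=4.5→r2=2) has section circumradius 4.188 here — a regular 24-gon (perimeter = 2·24·4.188·sin(180°/24) = 26.24 mm); the cube at (12.5, -4) is absent (z outside [3, 14.5]); the cone at (-0.5, -4) contributes a regular 24-gon of circumradius 9.519 (interpolated between r1=10 and r2=9.5 at t=0.962) (perimeter = 2·24·9.519·sin(180°/24) = 59.64 mm); Taking the union: the regions partially overlap (shared area 40.77 mm²), so the edge portions inside another operand are dropped and the merged outline is re-measured after clipping — boundary = 84.12 mm. Overall, the cross-section is a single solid region. Total boundary length (outer) = 84.12 mm.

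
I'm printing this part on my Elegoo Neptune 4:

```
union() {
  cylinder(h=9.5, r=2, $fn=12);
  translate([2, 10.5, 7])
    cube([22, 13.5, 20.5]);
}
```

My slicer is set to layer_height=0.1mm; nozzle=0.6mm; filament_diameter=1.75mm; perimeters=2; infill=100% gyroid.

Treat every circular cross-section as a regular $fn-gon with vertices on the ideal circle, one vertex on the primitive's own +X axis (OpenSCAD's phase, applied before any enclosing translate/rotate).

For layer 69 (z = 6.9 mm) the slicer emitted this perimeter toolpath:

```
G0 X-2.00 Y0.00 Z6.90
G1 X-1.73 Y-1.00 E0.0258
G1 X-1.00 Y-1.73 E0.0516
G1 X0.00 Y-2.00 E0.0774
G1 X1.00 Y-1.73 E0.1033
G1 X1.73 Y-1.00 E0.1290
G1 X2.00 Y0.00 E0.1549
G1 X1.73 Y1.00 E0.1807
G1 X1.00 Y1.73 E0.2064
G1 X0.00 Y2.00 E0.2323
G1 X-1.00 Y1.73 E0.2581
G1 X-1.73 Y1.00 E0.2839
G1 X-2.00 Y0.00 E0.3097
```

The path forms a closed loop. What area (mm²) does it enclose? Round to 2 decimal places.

11.99 mm²

Apply the shoelace formula to the sequence of (X, Y) vertices; enclosed area = 11.99 mm².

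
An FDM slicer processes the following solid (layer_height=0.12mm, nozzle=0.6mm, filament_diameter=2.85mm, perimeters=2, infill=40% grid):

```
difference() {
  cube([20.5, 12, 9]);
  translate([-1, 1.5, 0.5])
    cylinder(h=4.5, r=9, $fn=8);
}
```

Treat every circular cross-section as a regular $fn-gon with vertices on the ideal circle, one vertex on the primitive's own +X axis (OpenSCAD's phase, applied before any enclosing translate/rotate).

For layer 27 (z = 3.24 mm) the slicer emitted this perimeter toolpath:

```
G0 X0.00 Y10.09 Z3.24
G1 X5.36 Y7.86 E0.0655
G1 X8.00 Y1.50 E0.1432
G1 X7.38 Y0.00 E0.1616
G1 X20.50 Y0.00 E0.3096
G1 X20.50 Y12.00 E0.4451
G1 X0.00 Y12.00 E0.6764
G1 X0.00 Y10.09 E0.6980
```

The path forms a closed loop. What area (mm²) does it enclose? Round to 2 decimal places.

Apply the shoelace formula to the sequence of (X, Y) vertices; enclosed area = 186.00 mm².

186.00 mm²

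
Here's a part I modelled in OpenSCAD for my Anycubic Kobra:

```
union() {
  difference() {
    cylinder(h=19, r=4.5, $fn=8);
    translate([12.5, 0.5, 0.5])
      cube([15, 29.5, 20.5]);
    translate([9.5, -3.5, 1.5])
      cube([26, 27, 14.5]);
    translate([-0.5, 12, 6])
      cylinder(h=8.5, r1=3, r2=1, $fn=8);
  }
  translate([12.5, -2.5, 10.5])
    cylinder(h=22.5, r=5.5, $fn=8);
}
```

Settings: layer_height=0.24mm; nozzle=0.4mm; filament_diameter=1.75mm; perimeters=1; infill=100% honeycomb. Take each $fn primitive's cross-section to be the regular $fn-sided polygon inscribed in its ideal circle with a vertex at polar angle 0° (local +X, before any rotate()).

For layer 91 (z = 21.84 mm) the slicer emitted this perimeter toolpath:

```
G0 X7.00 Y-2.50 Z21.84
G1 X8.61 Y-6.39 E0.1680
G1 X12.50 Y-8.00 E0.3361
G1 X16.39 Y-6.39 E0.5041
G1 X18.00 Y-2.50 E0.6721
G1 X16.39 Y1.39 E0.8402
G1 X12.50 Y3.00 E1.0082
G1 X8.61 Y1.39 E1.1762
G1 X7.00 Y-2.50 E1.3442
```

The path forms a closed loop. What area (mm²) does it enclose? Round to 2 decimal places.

Apply the shoelace formula to the sequence of (X, Y) vertices; enclosed area = 85.58 mm².

85.58 mm²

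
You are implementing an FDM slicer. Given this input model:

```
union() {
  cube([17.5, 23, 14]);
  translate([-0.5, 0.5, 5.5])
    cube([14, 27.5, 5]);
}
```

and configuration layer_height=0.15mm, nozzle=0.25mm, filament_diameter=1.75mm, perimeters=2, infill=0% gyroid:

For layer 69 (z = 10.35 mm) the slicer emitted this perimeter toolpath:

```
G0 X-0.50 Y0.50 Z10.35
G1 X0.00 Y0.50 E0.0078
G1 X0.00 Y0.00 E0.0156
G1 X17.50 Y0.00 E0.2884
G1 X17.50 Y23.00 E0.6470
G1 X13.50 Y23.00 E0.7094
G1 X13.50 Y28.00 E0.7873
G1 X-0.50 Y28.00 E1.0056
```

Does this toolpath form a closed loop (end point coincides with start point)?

no

Start point (G0): (-0.50, 0.50). End point (last G1): the path does not return to the start — open.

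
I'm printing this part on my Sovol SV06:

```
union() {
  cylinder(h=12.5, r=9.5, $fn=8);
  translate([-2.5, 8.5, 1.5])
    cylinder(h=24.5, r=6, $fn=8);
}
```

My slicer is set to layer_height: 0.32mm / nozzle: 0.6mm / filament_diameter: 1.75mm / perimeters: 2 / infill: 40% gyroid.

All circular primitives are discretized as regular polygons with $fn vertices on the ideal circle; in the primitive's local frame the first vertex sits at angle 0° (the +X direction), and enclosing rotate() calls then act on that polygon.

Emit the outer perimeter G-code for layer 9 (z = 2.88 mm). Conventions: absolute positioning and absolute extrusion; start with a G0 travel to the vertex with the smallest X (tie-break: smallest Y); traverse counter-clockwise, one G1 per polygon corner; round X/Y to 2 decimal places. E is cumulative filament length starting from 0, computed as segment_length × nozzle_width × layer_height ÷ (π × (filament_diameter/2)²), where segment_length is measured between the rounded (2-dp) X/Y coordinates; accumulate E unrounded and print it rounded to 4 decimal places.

G0 X-9.50 Y0.00 Z2.88
G1 X-6.72 Y-6.72 E0.5805
G1 X0.00 Y-9.50 E1.1610
G1 X6.72 Y-6.72 E1.7415
G1 X9.50 Y0.00 E2.3220
G1 X6.72 Y6.72 E2.9025
G1 X3.34 Y8.12 E3.1946
G1 X3.50 Y8.50 E3.2275
G1 X1.74 Y12.74 E3.5939
G1 X-2.50 Y14.50 E3.9604
G1 X-6.74 Y12.74 E4.3269
G1 X-8.50 Y8.50 E4.6933
G1 X-7.24 Y5.46 E4.9560
G1 X-9.50 Y0.00 E5.4277

At z = 2.88 mm: the r=9.5 cylinder gives a regular 8-gon of circumradius 9.5 (constant along its height); the r=6 cylinder at (-2.5, 8.5) contributes a regular 8-gon of circumradius 6; Merging all regions: the regions partially overlap (shared area 46.10 mm²), so overlapping operands fuse into one piece — 1 connected region. The outline is a single polygon with 13 vertices. Extrusion per mm of travel: 0.6 × 0.32 / (π × 0.875²) = 0.079824. Accumulating E over each segment gives final E = 5.4277.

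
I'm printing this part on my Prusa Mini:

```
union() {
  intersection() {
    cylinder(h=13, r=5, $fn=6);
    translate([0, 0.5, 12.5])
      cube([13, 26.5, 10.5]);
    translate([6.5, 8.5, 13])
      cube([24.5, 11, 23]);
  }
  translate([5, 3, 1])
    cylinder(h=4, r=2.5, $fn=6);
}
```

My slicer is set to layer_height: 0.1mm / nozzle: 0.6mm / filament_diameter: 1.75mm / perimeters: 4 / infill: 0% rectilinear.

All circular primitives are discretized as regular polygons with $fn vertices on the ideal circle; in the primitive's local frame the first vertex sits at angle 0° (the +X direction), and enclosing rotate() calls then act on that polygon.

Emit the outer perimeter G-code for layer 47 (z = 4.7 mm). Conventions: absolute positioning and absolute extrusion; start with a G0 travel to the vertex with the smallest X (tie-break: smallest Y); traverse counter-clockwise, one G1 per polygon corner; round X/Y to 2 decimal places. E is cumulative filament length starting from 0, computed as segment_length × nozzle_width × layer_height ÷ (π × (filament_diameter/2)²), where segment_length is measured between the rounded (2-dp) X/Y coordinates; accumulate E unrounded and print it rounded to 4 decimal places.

At z = 4.7 mm: the r=5 cylinder contributes a regular 6-gon of circumradius 5; the cube at (0, 0.5) does not reach this height (z outside [12.5, 23]); the cube at (6.5, 8.5) is not intersected at this z (z outside [13, 36]); Taking the intersection: at least one operand is absent at this height, so nothing remains; the r=2.5 cylinder at (5, 3) gives a regular 6-gon of circumradius 2.5 (constant along its height); Merging all regions: only the r=2.5 cylinder at (5, 3) is present, so the union is just that shape — 1 connected region. The outline is a single polygon with 6 vertices. Extrusion per mm of travel: 0.6 × 0.1 / (π × 0.875²) = 0.024945. Accumulating E over each segment gives final E = 0.3746.

G0 X2.50 Y3.00 Z4.70
G1 X3.75 Y0.83 E0.0625
G1 X6.25 Y0.83 E0.1248
G1 X7.50 Y3.00 E0.1873
G1 X6.25 Y5.17 E0.2498
G1 X3.75 Y5.17 E0.3121
G1 X2.50 Y3.00 E0.3746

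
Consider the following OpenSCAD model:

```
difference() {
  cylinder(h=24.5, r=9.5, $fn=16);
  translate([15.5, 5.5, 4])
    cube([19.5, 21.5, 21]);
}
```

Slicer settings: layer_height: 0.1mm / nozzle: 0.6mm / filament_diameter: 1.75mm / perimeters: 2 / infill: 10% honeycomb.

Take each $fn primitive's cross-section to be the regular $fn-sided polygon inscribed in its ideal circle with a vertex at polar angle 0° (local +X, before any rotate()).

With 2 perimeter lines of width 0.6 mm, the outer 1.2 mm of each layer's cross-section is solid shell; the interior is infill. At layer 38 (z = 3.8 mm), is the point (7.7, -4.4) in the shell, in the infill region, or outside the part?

At z = 3.8 mm: the r=9.5 cylinder contributes a regular 16-gon of circumradius 9.5; the cube at (15.5, 5.5) is not intersected at this z (z outside [4, 25]); Taking the first minus the rest: none of the subtracted shapes is present at this height, so the r=9.5 cylinder is unchanged — 1 connected region. Overall, the cross-section is a single solid region. The nearest boundary edge runs (6.72, -6.72)→(8.78, -3.64); distance from the point to it = 0.47 mm. The point is inside the cross-section, 0.47 mm from the nearest boundary — within the 1.2 mm shell band (2 × 0.6).

shell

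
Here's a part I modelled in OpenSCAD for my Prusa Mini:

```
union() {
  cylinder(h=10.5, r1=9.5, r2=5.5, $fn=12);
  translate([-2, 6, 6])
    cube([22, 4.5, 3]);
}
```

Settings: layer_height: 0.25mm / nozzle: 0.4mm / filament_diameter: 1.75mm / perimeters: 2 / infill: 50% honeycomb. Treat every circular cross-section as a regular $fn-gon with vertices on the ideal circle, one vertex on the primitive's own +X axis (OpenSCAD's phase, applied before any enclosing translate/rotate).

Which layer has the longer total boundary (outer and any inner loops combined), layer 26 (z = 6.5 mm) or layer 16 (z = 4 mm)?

layer 26 (z = 6.5 mm)

Layer 26 (z = 6.5): the cone (r1=9.5→r2=5.5) has section circumradius 7.024 here — a regular 12-gon (perimeter = 2·12·7.024·sin(180°/12) = 43.63 mm); the cube at (-2, 6) is present — its section is the full 22×4.5 rectangle (perimeter 53.00 mm); Taking the union: the regions partially overlap (shared area 3.46 mm²), so the edge portions inside another operand are dropped and the merged outline is re-measured after clipping — boundary = 84.72 mm. So its perimeter = 84.72 mm. Layer 16 (z = 4): the cone (r1=9.5→r2=5.5) has section circumradius 7.976 here — a regular 12-gon (perimeter = 2·12·7.976·sin(180°/12) = 49.55 mm); the cube at (-2, 6) does not reach this height (z outside [6, 9]); Combining (union): only the cone is present, so the union is just that shape — boundary = 49.55 mm. So its perimeter = 49.55 mm. Layer 26 is larger (84.72 vs 49.55 mm).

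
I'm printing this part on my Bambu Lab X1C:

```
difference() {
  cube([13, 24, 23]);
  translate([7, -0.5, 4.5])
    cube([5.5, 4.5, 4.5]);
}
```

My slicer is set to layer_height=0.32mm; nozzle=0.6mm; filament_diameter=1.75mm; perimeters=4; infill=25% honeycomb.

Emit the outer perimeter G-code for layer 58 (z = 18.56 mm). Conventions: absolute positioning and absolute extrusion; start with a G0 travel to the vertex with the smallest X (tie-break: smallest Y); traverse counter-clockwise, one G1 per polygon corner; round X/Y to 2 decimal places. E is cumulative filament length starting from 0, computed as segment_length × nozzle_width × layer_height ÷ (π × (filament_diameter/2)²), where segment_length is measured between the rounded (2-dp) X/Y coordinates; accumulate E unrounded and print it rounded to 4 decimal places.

At z = 18.56 mm: the 13×24 cube contributes its full rectangle; the cube at (7, -0.5) is absent (z outside [4.5, 9]); Subtracting the remaining from the first: none of the subtracted shapes is present at this height, so the 13×24 cube is unchanged — 1 connected region. The outline is a single polygon with 4 vertices. Extrusion per mm of travel: 0.6 × 0.32 / (π × 0.875²) = 0.079824. Accumulating E over each segment gives final E = 5.9070.

G0 X0.00 Y0.00 Z18.56
G1 X13.00 Y0.00 E1.0377
G1 X13.00 Y24.00 E2.9535
G1 X0.00 Y24.00 E3.9912
G1 X0.00 Y0.00 E5.9070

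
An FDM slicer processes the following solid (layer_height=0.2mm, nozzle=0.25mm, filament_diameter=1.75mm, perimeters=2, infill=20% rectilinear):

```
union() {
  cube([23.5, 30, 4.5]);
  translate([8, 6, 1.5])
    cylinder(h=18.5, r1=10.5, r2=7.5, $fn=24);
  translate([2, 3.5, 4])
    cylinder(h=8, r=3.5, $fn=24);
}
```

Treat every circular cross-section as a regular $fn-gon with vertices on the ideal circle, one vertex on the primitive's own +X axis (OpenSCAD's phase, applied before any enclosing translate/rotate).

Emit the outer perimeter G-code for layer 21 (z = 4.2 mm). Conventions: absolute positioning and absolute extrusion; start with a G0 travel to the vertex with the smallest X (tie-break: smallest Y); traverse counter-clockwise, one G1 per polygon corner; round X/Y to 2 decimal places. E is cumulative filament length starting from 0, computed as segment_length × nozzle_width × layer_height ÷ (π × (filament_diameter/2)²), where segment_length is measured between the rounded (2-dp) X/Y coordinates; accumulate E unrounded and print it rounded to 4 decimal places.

At z = 4.2 mm: the cube is present — its section is the full 23.5×30 rectangle; the cone at (8, 6): at t=0.146 of its height the radius interpolates to r₁+(r₂−r₁)t = 10.062, giving a regular 24-gon of that circumradius; the cylinder at (2, 3.5): section is a regular 24-gon, circumradius r=3.5; Taking the union: the regions partially overlap (shared area 291.27 mm²), so overlapping operands fuse into one piece — 1 connected region. The outline is a single polygon with 20 vertices. Extrusion per mm of travel: 0.25 × 0.2 / (π × 0.875²) = 0.020788. Accumulating E over each segment gives final E = 2.2983.

G0 X-2.06 Y6.00 Z4.20
G1 X-1.72 Y3.40 E0.0545
G1 X-0.71 Y0.97 E0.1092
G1 X0.00 Y0.04 E0.1335
G1 X0.00 Y0.00 E0.1344
G1 X0.03 Y0.00 E0.1350
G1 X0.88 Y-1.12 E0.1642
G1 X2.97 Y-2.71 E0.2188
G1 X5.40 Y-3.72 E0.2735
G1 X8.00 Y-4.06 E0.3280
G1 X10.60 Y-3.72 E0.3825
G1 X13.03 Y-2.71 E0.4372
G1 X15.12 Y-1.12 E0.4918
G1 X15.97 Y0.00 E0.5210
G1 X23.50 Y0.00 E0.6776
G1 X23.50 Y30.00 E1.3012
G1 X0.00 Y30.00 E1.7897
G1 X0.00 Y11.96 E2.1647
G1 X-0.71 Y11.03 E2.1890
G1 X-1.72 Y8.60 E2.2437
G1 X-2.06 Y6.00 E2.2983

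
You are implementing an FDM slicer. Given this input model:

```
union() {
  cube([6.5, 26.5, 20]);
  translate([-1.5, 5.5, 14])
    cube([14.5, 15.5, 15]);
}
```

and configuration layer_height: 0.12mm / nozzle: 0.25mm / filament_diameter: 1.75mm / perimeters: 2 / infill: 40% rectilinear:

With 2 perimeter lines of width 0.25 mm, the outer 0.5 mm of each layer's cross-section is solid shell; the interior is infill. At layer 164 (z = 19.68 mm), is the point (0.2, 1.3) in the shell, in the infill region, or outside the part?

At z = 19.68 mm: the cube is present — its section is the full 6.5×26.5 rectangle; the cube at (-1.5, 5.5) (footprint 14.5×15.5) is included at this height; Combining (union): the regions partially overlap (shared area 100.75 mm²), so overlapping operands fuse into one piece — 1 connected region. Overall, the cross-section is a single solid region. The nearest boundary edge runs (0.00, 0.00)→(0.00, 5.50); distance from the point to it = 0.20 mm. The point is inside the cross-section, 0.20 mm from the nearest boundary — within the 0.5 mm shell band (2 × 0.25).

shell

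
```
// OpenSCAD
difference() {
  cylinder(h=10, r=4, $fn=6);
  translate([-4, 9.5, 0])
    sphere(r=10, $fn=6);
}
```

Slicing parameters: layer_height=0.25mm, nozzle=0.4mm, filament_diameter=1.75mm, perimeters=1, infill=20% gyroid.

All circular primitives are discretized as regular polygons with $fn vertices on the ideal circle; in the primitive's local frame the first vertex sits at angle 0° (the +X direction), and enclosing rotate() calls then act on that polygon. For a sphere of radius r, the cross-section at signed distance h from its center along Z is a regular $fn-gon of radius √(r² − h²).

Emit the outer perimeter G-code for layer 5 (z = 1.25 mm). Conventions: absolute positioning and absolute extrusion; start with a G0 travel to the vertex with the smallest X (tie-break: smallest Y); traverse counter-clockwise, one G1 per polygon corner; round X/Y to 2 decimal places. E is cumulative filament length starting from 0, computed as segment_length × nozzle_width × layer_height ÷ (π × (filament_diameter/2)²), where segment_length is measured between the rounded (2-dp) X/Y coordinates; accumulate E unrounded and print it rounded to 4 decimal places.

G0 X-4.00 Y0.00 Z1.25
G1 X-2.00 Y-3.46 E0.1662
G1 X2.00 Y-3.46 E0.3325
G1 X4.00 Y0.00 E0.4986
G1 X2.22 Y3.09 E0.6469
G1 X0.96 Y0.91 E0.7515
G1 X-3.48 Y0.91 E0.9361
G1 X-4.00 Y0.00 E0.9797

At z = 1.25 mm: the cylinder: section is a regular 6-gon, circumradius r=4; the r=10 sphere at (-4, 9.5) slices to a regular 6-gon of circumradius 9.922 (√(r²−h²) with h=1.25 from center); Taking the first minus the rest: starting from the r=4 cylinder, the r=10 sphere at (-4, 9.5) partially overlaps it — only the 11.26 mm² overlap (of its 255.75 mm²) is removed, clipping the outline — 1 connected region. The outline is a single polygon with 7 vertices. Extrusion per mm of travel: 0.4 × 0.25 / (π × 0.875²) = 0.041575. Accumulating E over each segment gives final E = 0.9797.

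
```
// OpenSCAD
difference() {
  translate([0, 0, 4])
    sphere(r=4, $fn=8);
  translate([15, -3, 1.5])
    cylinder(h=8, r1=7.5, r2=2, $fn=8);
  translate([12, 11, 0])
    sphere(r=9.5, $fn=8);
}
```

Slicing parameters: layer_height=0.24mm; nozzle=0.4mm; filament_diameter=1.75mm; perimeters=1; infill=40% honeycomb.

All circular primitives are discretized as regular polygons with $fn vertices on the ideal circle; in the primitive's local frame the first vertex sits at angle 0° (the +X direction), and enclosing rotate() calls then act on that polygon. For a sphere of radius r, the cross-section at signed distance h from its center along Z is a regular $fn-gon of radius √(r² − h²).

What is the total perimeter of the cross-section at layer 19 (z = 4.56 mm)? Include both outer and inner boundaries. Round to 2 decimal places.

At z = 4.56 mm: the sphere: section is a regular 8-gon, circumradius = √(r²−h²) = √(4²−0.56²) = 3.961 (perimeter = 2·8·3.961·sin(180°/8) = 24.25 mm); the cone at (15, -3): at t=0.382 of its height the radius interpolates to r₁+(r₂−r₁)t = 5.396, giving a regular 8-gon of that circumradius (perimeter = 2·8·5.396·sin(180°/8) = 33.04 mm); the sphere at (12, 11): section is a regular 8-gon, circumradius = √(r²−h²) = √(9.5²−4.56²) = 8.334 (perimeter = 2·8·8.334·sin(180°/8) = 51.03 mm); Taking the first minus the rest: starting from the r=4 sphere, the cone at (15, -3) misses the remaining region (no effect); the r=9.5 sphere at (12, 11) misses the remaining region (no effect) — boundary = 24.25 mm. Overall, the cross-section is a single solid region. Total boundary length (outer) = 24.25 mm.

24.25 mm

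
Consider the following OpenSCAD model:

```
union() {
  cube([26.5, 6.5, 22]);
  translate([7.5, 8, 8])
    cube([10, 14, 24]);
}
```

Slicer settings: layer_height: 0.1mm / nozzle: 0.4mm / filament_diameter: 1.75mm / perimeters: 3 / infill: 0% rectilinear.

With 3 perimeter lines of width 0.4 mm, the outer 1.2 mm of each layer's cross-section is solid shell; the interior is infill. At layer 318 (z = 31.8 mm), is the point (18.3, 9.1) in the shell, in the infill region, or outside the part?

At z = 31.8 mm: the cube does not reach this height (z outside [0, 22]); the 10×14 cube at (7.5, 8) contributes its full rectangle; Merging all regions: only the 10×14 cube at (7.5, 8) is present, so the union is just that shape — 1 connected region. Overall, the cross-section is a single solid region. The nearest boundary edge runs (17.50, 8.00)→(17.50, 22.00); distance from the point to it = 0.80 mm. The point is not inside any of the regions above, so it lies outside the cross-section (0.80 mm from the nearest boundary).

outside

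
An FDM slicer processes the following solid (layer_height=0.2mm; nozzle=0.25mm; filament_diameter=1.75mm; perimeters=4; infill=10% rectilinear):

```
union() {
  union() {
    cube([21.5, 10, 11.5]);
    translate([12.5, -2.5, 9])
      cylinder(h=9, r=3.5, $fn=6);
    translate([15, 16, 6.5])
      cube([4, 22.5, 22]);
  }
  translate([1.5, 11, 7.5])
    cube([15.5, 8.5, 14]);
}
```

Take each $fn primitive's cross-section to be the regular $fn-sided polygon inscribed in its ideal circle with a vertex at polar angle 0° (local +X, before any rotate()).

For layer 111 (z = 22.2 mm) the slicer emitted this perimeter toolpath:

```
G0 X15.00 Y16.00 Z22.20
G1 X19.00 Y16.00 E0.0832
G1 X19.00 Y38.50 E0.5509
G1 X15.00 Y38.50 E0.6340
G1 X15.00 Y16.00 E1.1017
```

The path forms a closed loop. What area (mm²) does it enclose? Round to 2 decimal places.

Apply the shoelace formula to the sequence of (X, Y) vertices; enclosed area = 90.00 mm².

90.00 mm²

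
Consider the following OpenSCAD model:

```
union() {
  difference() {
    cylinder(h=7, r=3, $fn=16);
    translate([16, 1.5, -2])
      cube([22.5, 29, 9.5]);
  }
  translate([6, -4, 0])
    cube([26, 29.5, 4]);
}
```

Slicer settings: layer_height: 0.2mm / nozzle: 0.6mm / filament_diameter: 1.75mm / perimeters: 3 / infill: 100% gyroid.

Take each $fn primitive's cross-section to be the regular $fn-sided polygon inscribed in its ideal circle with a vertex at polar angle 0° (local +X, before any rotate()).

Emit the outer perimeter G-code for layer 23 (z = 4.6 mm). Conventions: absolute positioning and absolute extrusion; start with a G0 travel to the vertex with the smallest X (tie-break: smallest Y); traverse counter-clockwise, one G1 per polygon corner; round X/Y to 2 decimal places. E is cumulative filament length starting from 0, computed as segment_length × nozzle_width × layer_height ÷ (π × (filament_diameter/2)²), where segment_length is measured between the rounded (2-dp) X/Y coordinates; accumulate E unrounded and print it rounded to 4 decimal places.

G0 X-3.00 Y0.00 Z4.60
G1 X-2.77 Y-1.15 E0.0585
G1 X-2.12 Y-2.12 E0.1168
G1 X-1.15 Y-2.77 E0.1750
G1 X0.00 Y-3.00 E0.2335
G1 X1.15 Y-2.77 E0.2920
G1 X2.12 Y-2.12 E0.3503
G1 X2.77 Y-1.15 E0.4085
G1 X3.00 Y0.00 E0.4671
G1 X2.77 Y1.15 E0.5256
G1 X2.12 Y2.12 E0.5838
G1 X1.15 Y2.77 E0.6421
G1 X0.00 Y3.00 E0.7006
G1 X-1.15 Y2.77 E0.7591
G1 X-2.12 Y2.12 E0.8173
G1 X-2.77 Y1.15 E0.8756
G1 X-3.00 Y0.00 E0.9341

At z = 4.6 mm: the cylinder: section is a regular 16-gon, circumradius r=3; the 22.5×29 cube at (16, 1.5) contributes its full rectangle; Taking the first minus the rest: starting from the r=3 cylinder, the 22.5×29 cube at (16, 1.5) misses the remaining region (no effect) — 1 connected region; the cube at (6, -4) does not reach this height (z outside [0, 4]); Combining (union): only the result so far is present, so the union is just that shape — 1 connected region. The outline is a single polygon with 16 vertices. Extrusion per mm of travel: 0.6 × 0.2 / (π × 0.875²) = 0.049890. Accumulating E over each segment gives final E = 0.9341.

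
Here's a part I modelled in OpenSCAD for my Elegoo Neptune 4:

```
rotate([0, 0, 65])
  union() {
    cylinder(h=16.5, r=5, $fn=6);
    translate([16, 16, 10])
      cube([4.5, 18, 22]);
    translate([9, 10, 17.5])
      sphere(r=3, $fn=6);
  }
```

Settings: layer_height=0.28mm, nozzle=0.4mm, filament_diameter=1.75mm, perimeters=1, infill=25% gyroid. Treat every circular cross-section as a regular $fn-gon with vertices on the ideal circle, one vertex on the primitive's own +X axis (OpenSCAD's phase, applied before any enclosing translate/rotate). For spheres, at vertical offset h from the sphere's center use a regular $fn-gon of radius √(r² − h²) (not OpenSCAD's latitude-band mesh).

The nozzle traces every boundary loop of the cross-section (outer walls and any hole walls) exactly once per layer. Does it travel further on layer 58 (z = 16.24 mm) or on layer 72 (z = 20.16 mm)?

Layer 58 (z = 16.24): the cylinder: section is a regular 6-gon, circumradius r=5 (perimeter = 2·6·5.000·sin(180°/6) = 30.00 mm); the cube at (16, 16) (footprint 4.5×18) is included at this height (perimeter 45.00 mm); the r=3 sphere at (9, 10) contributes a regular 6-gon of circumradius √(3²−1.26²) = 2.723 (perimeter = 2·6·2.723·sin(180°/6) = 16.34 mm); Combining (union): the 3 present regions are separate (no shared area or edge), so areas and boundary lengths simply add and each stays a separate island — boundary = 91.34 mm; (rotated 65° about Z; rotation is an isometry so areas/perimeters/island counts are preserved). So its perimeter = 91.34 mm. Layer 72 (z = 20.16): the cylinder does not reach this height (z outside [0, 16.5]); the cube at (16, 16) is present — its section is the full 4.5×18 rectangle (perimeter 45.00 mm); the r=3 sphere at (9, 10) contributes a regular 6-gon of circumradius √(3²−2.66²) = 1.387 (perimeter = 2·6·1.387·sin(180°/6) = 8.32 mm); Taking the union: the 2 present regions are separate (no shared area or edge), so areas and boundary lengths simply add and each stays a separate island — boundary = 53.32 mm; (whole slice rotated 65° about Z — lengths, areas and connectivity unchanged). So its perimeter = 53.32 mm. Layer 58 is larger (91.34 vs 53.32 mm).

layer 58 (z = 16.24 mm)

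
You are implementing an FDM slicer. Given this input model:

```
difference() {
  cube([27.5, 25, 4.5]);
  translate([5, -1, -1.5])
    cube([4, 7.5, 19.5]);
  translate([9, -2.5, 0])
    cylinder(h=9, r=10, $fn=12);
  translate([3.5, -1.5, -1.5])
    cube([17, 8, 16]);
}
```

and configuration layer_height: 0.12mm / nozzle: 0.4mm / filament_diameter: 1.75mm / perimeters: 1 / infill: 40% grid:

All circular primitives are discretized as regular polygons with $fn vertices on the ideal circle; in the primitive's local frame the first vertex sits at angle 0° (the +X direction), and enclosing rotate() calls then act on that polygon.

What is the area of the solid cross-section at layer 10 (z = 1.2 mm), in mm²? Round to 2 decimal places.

559.74 mm²

At z = 1.2 mm: the 27.5×25 cube contributes its full rectangle (area 687.50 mm²); the cube at (5, -1) is present — its section is the full 4×7.5 rectangle (area 30.00 mm²); the r=10 cylinder at (9, -2.5) gives a regular 12-gon of circumradius 10 (constant along its height) (area = (12/2)·10.000²·sin(360°/12) = 300.00 mm²); the cube at (3.5, -1.5) (footprint 17×8) is included at this height (area 136.00 mm²); Subtracting the remaining from the first: starting from the 27.5×25 cube (687.50 mm²), the 4×7.5 cube at (5, -1) partially overlaps it — only the 26.00 mm² overlap (of its 30.00 mm²) is removed, clipping the outline; the r=10 cylinder at (9, -2.5) partially overlaps it — only the 75.48 mm² overlap (of its 300.00 mm²) is removed, clipping the outline; the 17×8 cube at (3.5, -1.5) partially overlaps it — only the 26.28 mm² overlap (of its 136.00 mm²) is removed, clipping the outline — area = 559.74 mm². Overall, the cross-section is a single solid region. Net area = 559.74 mm².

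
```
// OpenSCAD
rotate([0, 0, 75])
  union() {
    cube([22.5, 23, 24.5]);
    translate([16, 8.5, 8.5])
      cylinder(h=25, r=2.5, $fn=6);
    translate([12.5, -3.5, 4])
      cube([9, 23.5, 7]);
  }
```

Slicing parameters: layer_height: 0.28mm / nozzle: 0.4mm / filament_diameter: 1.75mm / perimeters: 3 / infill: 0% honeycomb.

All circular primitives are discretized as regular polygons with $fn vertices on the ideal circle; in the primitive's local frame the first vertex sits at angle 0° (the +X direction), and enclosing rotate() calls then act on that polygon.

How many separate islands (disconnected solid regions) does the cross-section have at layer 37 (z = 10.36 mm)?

1

At z = 10.36 mm: the cube is present — its section is the full 22.5×23 rectangle; the r=2.5 cylinder at (16, 8.5) contributes a regular 6-gon of circumradius 2.5; the cube at (12.5, -3.5) (footprint 9×23.5) is included at this height; Taking the union: the regions partially overlap (shared area 196.24 mm²), so overlapping operands fuse into one piece — 1 connected region; (rotated 75° about Z; rotation is an isometry so areas/perimeters/island counts are preserved). Overall, the cross-section is a single solid region. Island count = 1.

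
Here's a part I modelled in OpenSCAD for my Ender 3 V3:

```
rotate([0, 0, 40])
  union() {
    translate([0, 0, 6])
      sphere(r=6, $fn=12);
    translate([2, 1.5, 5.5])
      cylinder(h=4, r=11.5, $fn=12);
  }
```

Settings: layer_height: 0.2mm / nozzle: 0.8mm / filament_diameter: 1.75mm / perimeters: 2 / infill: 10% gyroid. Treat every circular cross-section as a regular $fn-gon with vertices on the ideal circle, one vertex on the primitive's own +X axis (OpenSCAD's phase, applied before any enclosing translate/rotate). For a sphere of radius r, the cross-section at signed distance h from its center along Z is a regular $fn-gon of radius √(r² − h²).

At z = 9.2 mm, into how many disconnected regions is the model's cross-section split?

At z = 9.2 mm: the r=6 sphere slices to a regular 12-gon of circumradius 5.075 (√(r²−h²) with h=3.2 from center); the r=11.5 cylinder at (2, 1.5) contributes a regular 12-gon of circumradius 11.5; Merging all regions: the r=6 sphere lies entirely inside the r=11.5 cylinder at (2, 1.5), so the union is just the r=11.5 cylinder at (2, 1.5) — 1 connected region; (rotated 40° about Z; rotation is an isometry so areas/perimeters/island counts are preserved). The result has 1 disconnected region.

1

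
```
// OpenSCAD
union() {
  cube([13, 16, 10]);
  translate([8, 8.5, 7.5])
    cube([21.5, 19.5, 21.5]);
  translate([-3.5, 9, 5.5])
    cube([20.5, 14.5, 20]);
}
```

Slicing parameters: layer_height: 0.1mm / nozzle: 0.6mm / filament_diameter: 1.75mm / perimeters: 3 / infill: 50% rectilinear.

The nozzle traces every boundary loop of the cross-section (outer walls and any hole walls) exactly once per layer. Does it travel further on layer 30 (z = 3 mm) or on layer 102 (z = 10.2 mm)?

Layer 30 (z = 3): the cube (footprint 13×16) is included at this height (perimeter 58.00 mm); the cube at (8, 8.5) does not reach this height (z outside [7.5, 29]); the cube at (-3.5, 9) is not intersected at this z (z outside [5.5, 25.5]); Combining (union): only the 13×16 cube is present, so the union is just that shape — boundary = 58.00 mm. So its perimeter = 58.00 mm. Layer 102 (z = 10.2): the cube is absent (z outside [0, 10]); the cube at (8, 8.5) (footprint 21.5×19.5) is included at this height (perimeter 82.00 mm); the 20.5×14.5 cube at (-3.5, 9) contributes its full rectangle (perimeter 70.00 mm); Taking the union: the regions partially overlap (shared area 130.50 mm²), so the edge portions inside another operand are dropped and the merged outline is re-measured after clipping — boundary = 105.00 mm. So its perimeter = 105.00 mm. Layer 102 is larger (105.00 vs 58.00 mm).

layer 102 (z = 10.2 mm)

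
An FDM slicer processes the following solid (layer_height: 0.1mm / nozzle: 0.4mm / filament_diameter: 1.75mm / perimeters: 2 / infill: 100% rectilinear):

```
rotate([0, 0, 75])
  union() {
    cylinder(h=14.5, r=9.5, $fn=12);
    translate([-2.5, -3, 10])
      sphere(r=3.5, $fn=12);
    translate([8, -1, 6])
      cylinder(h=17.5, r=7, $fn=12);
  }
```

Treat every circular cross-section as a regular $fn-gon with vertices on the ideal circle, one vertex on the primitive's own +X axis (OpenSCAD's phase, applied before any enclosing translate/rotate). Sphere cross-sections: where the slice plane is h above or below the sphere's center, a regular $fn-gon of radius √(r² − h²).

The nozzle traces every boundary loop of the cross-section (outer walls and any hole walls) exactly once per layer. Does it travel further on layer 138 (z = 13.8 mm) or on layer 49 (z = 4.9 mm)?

Layer 138 (z = 13.8): the r=9.5 cylinder gives a regular 12-gon of circumradius 9.5 (constant along its height) (perimeter = 2·12·9.500·sin(180°/12) = 59.01 mm); the sphere at (-2.5, -3) is absent (|z−center|=3.800 > r=3.5); the cylinder at (8, -1): section is a regular 12-gon, circumradius r=7 (perimeter = 2·12·7.000·sin(180°/12) = 43.48 mm); Combining (union): the regions partially overlap (shared area 77.74 mm²), so the edge portions inside another operand are dropped and the merged outline is re-measured after clipping — boundary = 69.06 mm; (rotated 75° about Z; rotation is an isometry so areas/perimeters/island counts are preserved). So its perimeter = 69.06 mm. Layer 49 (z = 4.9): the cylinder: section is a regular 12-gon, circumradius r=9.5 (perimeter = 2·12·9.500·sin(180°/12) = 59.01 mm); the sphere at (-2.5, -3) does not reach this height (|z−center|=5.100 > r=3.5); the cylinder at (8, -1) is absent (z outside [6, 23.5]); Taking the union: only the r=9.5 cylinder is present, so the union is just that shape — boundary = 59.01 mm; (rotated 75° about Z; rotation is an isometry so areas/perimeters/island counts are preserved). So its perimeter = 59.01 mm. Layer 138 is larger (69.06 vs 59.01 mm).

layer 138 (z = 13.8 mm)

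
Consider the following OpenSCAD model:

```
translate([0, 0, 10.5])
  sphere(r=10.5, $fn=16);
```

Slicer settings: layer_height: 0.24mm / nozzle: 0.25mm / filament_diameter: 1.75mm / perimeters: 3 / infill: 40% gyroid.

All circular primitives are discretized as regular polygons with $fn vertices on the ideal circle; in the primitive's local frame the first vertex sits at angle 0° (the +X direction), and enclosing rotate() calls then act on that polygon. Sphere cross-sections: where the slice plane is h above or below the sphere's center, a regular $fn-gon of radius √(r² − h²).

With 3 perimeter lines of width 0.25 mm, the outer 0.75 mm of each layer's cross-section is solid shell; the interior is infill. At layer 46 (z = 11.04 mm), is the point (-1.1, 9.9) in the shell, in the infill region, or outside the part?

shell

At z = 11.04 mm: the r=10.5 sphere slices to a regular 16-gon of circumradius 10.486 (√(r²−h²) with h=0.54 from center). Overall, the cross-section is a single solid region. The nearest boundary edge runs (0.00, 10.49)→(-4.01, 9.69); distance from the point to it = 0.36 mm. The point is inside the cross-section, 0.36 mm from the nearest boundary — within the 0.75 mm shell band (3 × 0.25).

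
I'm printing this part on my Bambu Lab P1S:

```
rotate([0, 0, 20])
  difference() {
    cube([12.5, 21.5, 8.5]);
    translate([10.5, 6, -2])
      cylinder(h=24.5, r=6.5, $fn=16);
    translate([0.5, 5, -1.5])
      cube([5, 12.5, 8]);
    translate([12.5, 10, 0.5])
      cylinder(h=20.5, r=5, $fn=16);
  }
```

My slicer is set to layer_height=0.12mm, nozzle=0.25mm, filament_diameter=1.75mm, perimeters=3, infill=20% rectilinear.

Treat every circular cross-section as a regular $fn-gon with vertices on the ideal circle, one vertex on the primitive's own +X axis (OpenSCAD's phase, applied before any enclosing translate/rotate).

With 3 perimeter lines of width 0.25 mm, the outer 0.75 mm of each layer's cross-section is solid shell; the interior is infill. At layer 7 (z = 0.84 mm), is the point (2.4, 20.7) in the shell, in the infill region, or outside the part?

At z = 0.84 mm: the cube is present — its section is the full 12.5×21.5 rectangle; the r=6.5 cylinder at (10.5, 6) contributes a regular 16-gon of circumradius 6.5; the 5×12.5 cube at (0.5, 5) contributes its full rectangle; the r=5 cylinder at (12.5, 10) gives a regular 16-gon of circumradius 5 (constant along its height); After the difference (first − rest): starting from the 12.5×21.5 cube, the r=6.5 cylinder at (10.5, 6) partially overlaps it — only the 88.65 mm² overlap (of its 129.35 mm²) is removed, clipping the outline; the 5×12.5 cube at (0.5, 5) partially overlaps it — only the 57.23 mm² overlap (of its 62.50 mm²) is removed, clipping the outline; the r=5 cylinder at (12.5, 10) partially overlaps it — only the 8.31 mm² overlap (of its 76.54 mm²) is removed, clipping the outline — 1 connected region; (whole slice rotated 20° about Z — lengths, areas and connectivity unchanged). Overall, the cross-section is a single solid region. Undo the 20° rotation: the query point maps to (9.335, 18.631) in the un-rotated model frame. The nearest boundary edge runs (0.00, 21.50)→(12.50, 21.50); distance from the point to it = 2.87 mm. The point is inside the cross-section and 2.87 mm from the nearest boundary — more than the 0.75 mm shell width (3 × 0.25), so it's in the infill interior.

infill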